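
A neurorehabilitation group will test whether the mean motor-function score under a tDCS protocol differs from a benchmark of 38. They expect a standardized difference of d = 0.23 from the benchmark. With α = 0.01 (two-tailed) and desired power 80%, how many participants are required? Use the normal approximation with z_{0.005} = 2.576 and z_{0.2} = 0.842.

n = 221

For a one-sample test: n = ((z_{α/2} + z_β) / d)².
z_{α/2} + z_β = 2.576 + 0.842 = 3.418.
n = (3.418 / 0.23)² = 14.861² = 220.85.
Round up.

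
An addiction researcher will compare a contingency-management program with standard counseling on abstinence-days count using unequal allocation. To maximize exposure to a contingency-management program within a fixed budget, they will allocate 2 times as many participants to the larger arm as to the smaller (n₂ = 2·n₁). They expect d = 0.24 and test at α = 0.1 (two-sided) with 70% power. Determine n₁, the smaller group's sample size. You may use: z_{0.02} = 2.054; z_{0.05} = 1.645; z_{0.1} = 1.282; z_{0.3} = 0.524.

With allocation ratio k = n₂/n₁ = 2, Var(x̄₁−x̄₂) = σ²(1/n₁ + 1/(k·n₁)) = σ²·(k+1)/(k·n₁).
So n₁ = (1 + 1/k)·((z_{α/2} + z_β)/d)² = 1.500 × (2.169/0.24)².
n₁ = 1.500 × 81.68 = 122.5.
Round up: n₁ = 123, giving n₂ = 2 × 123 = 246.

n₁ = 123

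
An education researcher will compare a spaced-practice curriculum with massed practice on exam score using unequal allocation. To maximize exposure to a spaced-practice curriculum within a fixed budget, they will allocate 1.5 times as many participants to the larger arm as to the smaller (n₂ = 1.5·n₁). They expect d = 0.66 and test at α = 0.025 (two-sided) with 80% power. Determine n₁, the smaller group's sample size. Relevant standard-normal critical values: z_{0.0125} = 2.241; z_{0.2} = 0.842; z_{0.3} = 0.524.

With allocation ratio k = n₂/n₁ = 1.5, Var(x̄₁−x̄₂) = σ²(1/n₁ + 1/(k·n₁)) = σ²·(k+1)/(k·n₁).
So n₁ = (1 + 1/k)·((z_{α/2} + z_β)/d)² = 1.667 × (3.083/0.66)².
n₁ = 1.667 × 21.82 = 36.4.
Round up: n₁ = 37, giving n₂ = ⌈1.5 × 37⌉ = ⌈55.5⌉ = 56.

n₁ = 37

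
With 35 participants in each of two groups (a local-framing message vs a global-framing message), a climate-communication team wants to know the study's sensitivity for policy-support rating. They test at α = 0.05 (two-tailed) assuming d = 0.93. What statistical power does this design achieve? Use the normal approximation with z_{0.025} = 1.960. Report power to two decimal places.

For two equal groups, power = Φ(d·√(n/2) − z_{α/2}).
d·√(n/2) = 0.93 × √(35/2) = 0.93 × 4.183 = 3.890.
z_β = 3.890 − 1.960 = 1.930.
Power = Φ(1.930) = 0.973.

power ≈ 0.97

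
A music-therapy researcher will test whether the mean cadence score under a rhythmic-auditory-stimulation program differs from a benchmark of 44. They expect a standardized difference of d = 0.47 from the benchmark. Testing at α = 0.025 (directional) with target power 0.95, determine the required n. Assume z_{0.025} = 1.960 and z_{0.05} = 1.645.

For a one-sample test: n = ((z_{α} + z_β) / d)².
z_{α} + z_β = 1.960 + 1.645 = 3.605.
n = (3.605 / 0.47)² = 7.670² = 58.83.
Round up.

n = 59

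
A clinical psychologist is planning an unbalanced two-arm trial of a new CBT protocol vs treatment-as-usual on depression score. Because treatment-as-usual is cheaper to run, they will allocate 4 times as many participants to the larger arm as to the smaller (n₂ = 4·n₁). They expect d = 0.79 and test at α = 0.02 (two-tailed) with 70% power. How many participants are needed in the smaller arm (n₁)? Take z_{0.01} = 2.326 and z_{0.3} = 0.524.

n₁ = 17

With allocation ratio k = n₂/n₁ = 4, Var(x̄₁−x̄₂) = σ²(1/n₁ + 1/(k·n₁)) = σ²·(k+1)/(k·n₁).
So n₁ = (1 + 1/k)·((z_{α/2} + z_β)/d)² = 1.250 × (2.850/0.79)².
n₁ = 1.250 × 13.01 = 16.3.
Round up: n₁ = 17, giving n₂ = 4 × 17 = 68.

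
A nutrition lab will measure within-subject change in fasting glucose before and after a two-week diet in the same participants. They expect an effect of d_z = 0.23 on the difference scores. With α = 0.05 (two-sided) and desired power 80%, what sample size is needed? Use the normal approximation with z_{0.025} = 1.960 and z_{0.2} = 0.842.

For a paired (one-sample on differences) test: n = ((z_{α/2} + z_β) / d)².
z_{α/2} + z_β = 1.960 + 0.842 = 2.802.
n = (2.802 / 0.23)² = 12.183² = 148.42.
Round up.

n = 149 pairs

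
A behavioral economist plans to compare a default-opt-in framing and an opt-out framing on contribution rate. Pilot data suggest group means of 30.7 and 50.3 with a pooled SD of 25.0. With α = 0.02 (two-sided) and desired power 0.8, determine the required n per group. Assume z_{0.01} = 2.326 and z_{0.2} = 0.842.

n = 33 per group

Cohen's d = |M₁ − M₂| / SD_pooled = |30.7 − 50.3| / 25.0 = 19.6 / 25.0 = 0.784.
For two independent groups with equal n: n = 2·((z_{α/2} + z_β) / d)².
z_{α/2} + z_β = 2.326 + 0.842 = 3.168.
n = 2 × (3.168 / 0.784)² = 2 × 4.041² = 2 × 16.33 = 32.7.
Round up to the next whole participant.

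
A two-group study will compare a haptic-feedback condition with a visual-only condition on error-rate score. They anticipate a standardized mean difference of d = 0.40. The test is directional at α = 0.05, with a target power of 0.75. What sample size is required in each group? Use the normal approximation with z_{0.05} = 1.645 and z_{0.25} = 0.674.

n = 68 per group

For two independent groups with equal n: n = 2·((z_{α} + z_β) / d)².
z_{α} + z_β = 1.645 + 0.674 = 2.319.
n = 2 × (2.319 / 0.40)² = 2 × 5.797² = 2 × 33.61 = 67.2.
Round up to the next whole participant.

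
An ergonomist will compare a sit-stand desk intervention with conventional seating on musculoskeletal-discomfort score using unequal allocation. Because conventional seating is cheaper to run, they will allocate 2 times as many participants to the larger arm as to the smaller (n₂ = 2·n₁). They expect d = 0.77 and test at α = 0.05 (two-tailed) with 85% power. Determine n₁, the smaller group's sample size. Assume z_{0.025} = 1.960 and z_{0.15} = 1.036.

With allocation ratio k = n₂/n₁ = 2, Var(x̄₁−x̄₂) = σ²(1/n₁ + 1/(k·n₁)) = σ²·(k+1)/(k·n₁).
So n₁ = (1 + 1/k)·((z_{α/2} + z_β)/d)² = 1.500 × (2.996/0.77)².
n₁ = 1.500 × 15.14 = 22.7.
Round up: n₁ = 23, giving n₂ = 2 × 23 = 46.

n₁ = 23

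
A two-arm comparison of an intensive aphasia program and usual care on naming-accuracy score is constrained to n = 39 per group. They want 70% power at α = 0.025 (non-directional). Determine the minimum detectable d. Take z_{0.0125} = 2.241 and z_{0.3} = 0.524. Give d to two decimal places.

For two independent groups of n = 39 each: d_min = (z_{α/2} + z_β)·√(2/n).
z-sum = 2.241 + 0.524 = 2.765.
d_min = 2.765 × √(2/39) = 2.765 × 0.2265 = 0.626.

d_min ≈ 0.63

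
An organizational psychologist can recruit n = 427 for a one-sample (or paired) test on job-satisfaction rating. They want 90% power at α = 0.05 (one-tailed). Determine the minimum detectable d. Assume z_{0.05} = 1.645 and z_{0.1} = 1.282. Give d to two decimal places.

For a single sample (or paired design) of n = 427: d_min = (z_{α} + z_β)/√n.
z-sum = 1.645 + 1.282 = 2.927.
d_min = 2.927 / √427 = 2.927 / 20.664 = 0.142.

d_min ≈ 0.14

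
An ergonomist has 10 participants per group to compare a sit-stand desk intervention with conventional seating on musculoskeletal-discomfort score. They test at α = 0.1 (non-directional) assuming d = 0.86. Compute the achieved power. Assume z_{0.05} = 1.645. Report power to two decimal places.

For two equal groups, power = Φ(d·√(n/2) − z_{α/2}).
d·√(n/2) = 0.86 × √(10/2) = 0.86 × 2.236 = 1.923.
z_β = 1.923 − 1.645 = 0.278.
Power = Φ(0.278) = 0.610.

power ≈ 0.61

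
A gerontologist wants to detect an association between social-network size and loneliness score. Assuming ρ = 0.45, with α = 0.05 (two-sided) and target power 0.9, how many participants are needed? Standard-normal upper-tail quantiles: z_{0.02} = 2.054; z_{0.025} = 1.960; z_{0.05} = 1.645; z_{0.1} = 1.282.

n = 48

Fisher's z: C = ½·ln((1+r)/(1−r)) = ½·ln(2.6364) = 0.4847.
n = ((z_{α/2} + z_β)/C)² + 3.
(1.960 + 1.282) / 0.4847 = 3.242 / 0.4847 = 6.689.
n = 6.689² + 3 = 44.74 + 3 = 47.7.
Round up.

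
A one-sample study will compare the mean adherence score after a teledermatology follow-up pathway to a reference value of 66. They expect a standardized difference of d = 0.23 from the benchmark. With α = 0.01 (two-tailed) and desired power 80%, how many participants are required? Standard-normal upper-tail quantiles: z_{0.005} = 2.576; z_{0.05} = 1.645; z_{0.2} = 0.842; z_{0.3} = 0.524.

n = 221

For a one-sample test: n = ((z_{α/2} + z_β) / d)².
z_{α/2} + z_β = 2.576 + 0.842 = 3.418.
n = (3.418 / 0.23)² = 14.861² = 220.85.
Round up.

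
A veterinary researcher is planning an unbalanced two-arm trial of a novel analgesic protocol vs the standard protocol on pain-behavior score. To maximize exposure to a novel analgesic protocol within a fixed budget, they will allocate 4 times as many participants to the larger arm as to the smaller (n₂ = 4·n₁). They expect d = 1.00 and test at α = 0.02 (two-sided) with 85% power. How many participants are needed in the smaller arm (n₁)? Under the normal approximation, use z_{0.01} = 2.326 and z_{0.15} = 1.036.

n₁ = 15

With allocation ratio k = n₂/n₁ = 4, Var(x̄₁−x̄₂) = σ²(1/n₁ + 1/(k·n₁)) = σ²·(k+1)/(k·n₁).
So n₁ = (1 + 1/k)·((z_{α/2} + z_β)/d)² = 1.250 × (3.362/1.00)².
n₁ = 1.250 × 11.30 = 14.1.
Round up: n₁ = 15, giving n₂ = 4 × 15 = 60.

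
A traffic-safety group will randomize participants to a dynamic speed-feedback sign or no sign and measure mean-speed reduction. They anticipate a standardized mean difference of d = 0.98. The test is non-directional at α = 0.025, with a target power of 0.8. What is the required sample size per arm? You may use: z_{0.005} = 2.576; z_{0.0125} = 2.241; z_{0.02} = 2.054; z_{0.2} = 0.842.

For two independent groups with equal n: n = 2·((z_{α/2} + z_β) / d)².
z_{α/2} + z_β = 2.241 + 0.842 = 3.083.
n = 2 × (3.083 / 0.98)² = 2 × 3.146² = 2 × 9.90 = 19.8.
Round up to the next whole participant.

n = 20 per group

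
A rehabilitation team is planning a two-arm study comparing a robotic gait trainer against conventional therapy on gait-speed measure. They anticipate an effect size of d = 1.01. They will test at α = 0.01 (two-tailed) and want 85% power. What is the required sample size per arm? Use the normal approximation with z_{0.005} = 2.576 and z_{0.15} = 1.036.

n = 26 per group

For two independent groups with equal n: n = 2·((z_{α/2} + z_β) / d)².
z_{α/2} + z_β = 2.576 + 1.036 = 3.612.
n = 2 × (3.612 / 1.01)² = 2 × 3.576² = 2 × 12.79 = 25.6.
Round up to the next whole participant.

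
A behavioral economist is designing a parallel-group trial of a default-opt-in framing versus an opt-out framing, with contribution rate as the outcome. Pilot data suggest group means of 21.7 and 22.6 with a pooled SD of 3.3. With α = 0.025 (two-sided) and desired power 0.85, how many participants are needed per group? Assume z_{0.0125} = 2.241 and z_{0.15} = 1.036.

n = 289 per group

Cohen's d = |M₁ − M₂| / SD_pooled = |21.7 − 22.6| / 3.3 = 0.9 / 3.3 = 0.273.
For two independent groups with equal n: n = 2·((z_{α/2} + z_β) / d)².
z_{α/2} + z_β = 2.241 + 1.036 = 3.277.
n = 2 × (3.277 / 0.273)² = 2 × 12.004² = 2 × 144.09 = 288.2.
Round up to the next whole participant.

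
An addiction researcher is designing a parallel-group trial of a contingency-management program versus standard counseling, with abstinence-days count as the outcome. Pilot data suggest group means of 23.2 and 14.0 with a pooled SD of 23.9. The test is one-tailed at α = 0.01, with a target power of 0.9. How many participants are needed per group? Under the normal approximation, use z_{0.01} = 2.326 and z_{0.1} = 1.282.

n = 176 per group

Cohen's d = |M₁ − M₂| / SD_pooled = |23.2 − 14.0| / 23.9 = 9.2 / 23.9 = 0.385.
For two independent groups with equal n: n = 2·((z_{α} + z_β) / d)².
z_{α} + z_β = 2.326 + 1.282 = 3.608.
n = 2 × (3.608 / 0.385)² = 2 × 9.371² = 2 × 87.82 = 175.6.
Round up to the next whole participant.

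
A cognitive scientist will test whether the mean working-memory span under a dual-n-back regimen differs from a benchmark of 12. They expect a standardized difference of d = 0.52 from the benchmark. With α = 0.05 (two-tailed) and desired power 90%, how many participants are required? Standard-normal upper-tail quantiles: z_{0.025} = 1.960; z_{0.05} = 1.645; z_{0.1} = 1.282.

n = 39

For a one-sample test: n = ((z_{α/2} + z_β) / d)².
z_{α/2} + z_β = 1.960 + 1.282 = 3.242.
n = (3.242 / 0.52)² = 6.235² = 38.87.
Round up.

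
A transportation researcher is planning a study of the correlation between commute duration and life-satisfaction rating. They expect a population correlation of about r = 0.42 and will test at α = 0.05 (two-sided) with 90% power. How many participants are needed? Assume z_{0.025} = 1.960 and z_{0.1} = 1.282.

Fisher's z: C = ½·ln((1+r)/(1−r)) = ½·ln(2.4483) = 0.4477.
n = ((z_{α/2} + z_β)/C)² + 3.
(1.960 + 1.282) / 0.4477 = 3.242 / 0.4477 = 7.241.
n = 7.241² + 3 = 52.44 + 3 = 55.4.
Round up.

n = 56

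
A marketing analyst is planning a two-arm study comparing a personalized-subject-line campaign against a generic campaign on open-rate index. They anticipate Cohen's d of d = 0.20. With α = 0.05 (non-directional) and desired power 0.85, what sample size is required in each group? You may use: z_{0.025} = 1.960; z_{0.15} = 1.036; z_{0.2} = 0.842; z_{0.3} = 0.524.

n = 449 per group

For two independent groups with equal n: n = 2·((z_{α/2} + z_β) / d)².
z_{α/2} + z_β = 1.960 + 1.036 = 2.996.
n = 2 × (2.996 / 0.20)² = 2 × 14.980² = 2 × 224.40 = 448.8.
Round up to the next whole participant.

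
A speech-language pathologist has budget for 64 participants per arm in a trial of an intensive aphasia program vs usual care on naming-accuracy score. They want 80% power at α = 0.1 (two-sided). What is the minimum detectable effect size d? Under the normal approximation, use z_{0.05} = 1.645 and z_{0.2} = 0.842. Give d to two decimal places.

d_min ≈ 0.44

For two independent groups of n = 64 each: d_min = (z_{α/2} + z_β)·√(2/n).
z-sum = 1.645 + 0.842 = 2.487.
d_min = 2.487 × √(2/64) = 2.487 × 0.1768 = 0.440.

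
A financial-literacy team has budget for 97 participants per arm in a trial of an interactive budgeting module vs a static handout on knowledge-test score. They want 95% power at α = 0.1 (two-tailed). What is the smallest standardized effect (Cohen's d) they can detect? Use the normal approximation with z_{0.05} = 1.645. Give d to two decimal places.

d_min ≈ 0.47

For two independent groups of n = 97 each: d_min = (z_{α/2} + z_β)·√(2/n).
z-sum = 1.645 + 1.645 = 3.290.
d_min = 3.290 × √(2/97) = 3.290 × 0.1436 = 0.472.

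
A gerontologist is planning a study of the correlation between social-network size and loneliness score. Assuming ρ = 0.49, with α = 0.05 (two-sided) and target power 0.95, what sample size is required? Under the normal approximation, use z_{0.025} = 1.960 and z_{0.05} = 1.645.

n = 49

Fisher's z: C = ½·ln((1+r)/(1−r)) = ½·ln(2.9216) = 0.5361.
n = ((z_{α/2} + z_β)/C)² + 3.
(1.960 + 1.645) / 0.5361 = 3.605 / 0.5361 = 6.724.
n = 6.724² + 3 = 45.22 + 3 = 48.2.
Round up.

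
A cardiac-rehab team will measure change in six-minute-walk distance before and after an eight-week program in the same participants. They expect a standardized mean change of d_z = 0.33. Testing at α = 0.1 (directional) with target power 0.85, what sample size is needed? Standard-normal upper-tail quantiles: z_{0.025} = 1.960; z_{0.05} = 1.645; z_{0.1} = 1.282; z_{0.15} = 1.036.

n = 50 pairs

For a paired (one-sample on differences) test: n = ((z_{α} + z_β) / d)².
z_{α} + z_β = 1.282 + 1.036 = 2.318.
n = (2.318 / 0.33)² = 7.024² = 49.34.
Round up.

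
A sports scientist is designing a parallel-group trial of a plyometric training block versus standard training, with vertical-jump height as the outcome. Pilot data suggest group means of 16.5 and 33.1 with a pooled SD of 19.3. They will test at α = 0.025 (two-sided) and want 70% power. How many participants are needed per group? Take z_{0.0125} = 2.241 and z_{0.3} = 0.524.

n = 21 per group

Cohen's d = |M₁ − M₂| / SD_pooled = |16.5 − 33.1| / 19.3 = 16.6 / 19.3 = 0.860.
For two independent groups with equal n: n = 2·((z_{α/2} + z_β) / d)².
z_{α/2} + z_β = 2.241 + 0.524 = 2.765.
n = 2 × (2.765 / 0.860)² = 2 × 3.215² = 2 × 10.34 = 20.7.
Round up to the next whole participant.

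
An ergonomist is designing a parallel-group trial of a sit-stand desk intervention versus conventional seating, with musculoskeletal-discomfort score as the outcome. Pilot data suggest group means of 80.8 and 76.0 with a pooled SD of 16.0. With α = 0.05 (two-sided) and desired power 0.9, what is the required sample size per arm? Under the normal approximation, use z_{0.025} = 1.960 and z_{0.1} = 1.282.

n = 234 per group

Cohen's d = |M₁ − M₂| / SD_pooled = |80.8 − 76.0| / 16.0 = 4.8 / 16.0 = 0.300.
For two independent groups with equal n: n = 2·((z_{α/2} + z_β) / d)².
z_{α/2} + z_β = 1.960 + 1.282 = 3.242.
n = 2 × (3.242 / 0.300)² = 2 × 10.807² = 2 × 116.78 = 233.6.
Round up to the next whole participant.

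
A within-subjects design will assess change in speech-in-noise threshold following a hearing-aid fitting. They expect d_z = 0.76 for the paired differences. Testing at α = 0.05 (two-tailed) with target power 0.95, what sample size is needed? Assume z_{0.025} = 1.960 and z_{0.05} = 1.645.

For a paired (one-sample on differences) test: n = ((z_{α/2} + z_β) / d)².
z_{α/2} + z_β = 1.960 + 1.645 = 3.605.
n = (3.605 / 0.76)² = 4.743² = 22.50.
Round up.

n = 23 pairs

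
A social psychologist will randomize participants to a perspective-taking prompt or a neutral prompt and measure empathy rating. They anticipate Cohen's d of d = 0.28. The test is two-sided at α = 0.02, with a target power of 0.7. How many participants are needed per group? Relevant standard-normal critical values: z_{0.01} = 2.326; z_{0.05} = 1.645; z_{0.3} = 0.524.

For two independent groups with equal n: n = 2·((z_{α/2} + z_β) / d)².
z_{α/2} + z_β = 2.326 + 0.524 = 2.850.
n = 2 × (2.850 / 0.28)² = 2 × 10.179² = 2 × 103.60 = 207.2.
Round up to the next whole participant.

n = 208 per group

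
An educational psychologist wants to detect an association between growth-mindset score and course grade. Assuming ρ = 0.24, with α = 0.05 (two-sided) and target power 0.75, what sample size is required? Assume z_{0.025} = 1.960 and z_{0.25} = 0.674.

Fisher's z: C = ½·ln((1+r)/(1−r)) = ½·ln(1.6316) = 0.2448.
n = ((z_{α/2} + z_β)/C)² + 3.
(1.960 + 0.674) / 0.2448 = 2.634 / 0.2448 = 10.760.
n = 10.760² + 3 = 115.77 + 3 = 118.8.
Round up.

n = 119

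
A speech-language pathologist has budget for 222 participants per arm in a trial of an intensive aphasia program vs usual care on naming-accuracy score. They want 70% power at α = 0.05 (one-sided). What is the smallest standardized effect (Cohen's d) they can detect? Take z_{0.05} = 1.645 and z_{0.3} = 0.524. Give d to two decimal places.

d_min ≈ 0.21

For two independent groups of n = 222 each: d_min = (z_{α} + z_β)·√(2/n).
z-sum = 1.645 + 0.524 = 2.169.
d_min = 2.169 × √(2/222) = 2.169 × 0.0949 = 0.206.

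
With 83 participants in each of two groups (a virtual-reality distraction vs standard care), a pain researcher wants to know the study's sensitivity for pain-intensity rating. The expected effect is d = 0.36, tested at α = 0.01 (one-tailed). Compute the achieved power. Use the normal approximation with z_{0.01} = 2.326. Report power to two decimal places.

power ≈ 0.50

For two equal groups, power = Φ(d·√(n/2) − z_{α}).
d·√(n/2) = 0.36 × √(83/2) = 0.36 × 6.442 = 2.319.
z_β = 2.319 − 2.326 = -0.007.
Power = Φ(-0.007) = 0.497.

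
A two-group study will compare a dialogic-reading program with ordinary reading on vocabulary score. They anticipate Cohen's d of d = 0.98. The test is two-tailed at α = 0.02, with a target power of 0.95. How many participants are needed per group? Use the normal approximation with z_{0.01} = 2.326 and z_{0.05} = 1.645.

n = 33 per group

For two independent groups with equal n: n = 2·((z_{α/2} + z_β) / d)².
z_{α/2} + z_β = 2.326 + 1.645 = 3.971.
n = 2 × (3.971 / 0.98)² = 2 × 4.052² = 2 × 16.42 = 32.8.
Round up to the next whole participant.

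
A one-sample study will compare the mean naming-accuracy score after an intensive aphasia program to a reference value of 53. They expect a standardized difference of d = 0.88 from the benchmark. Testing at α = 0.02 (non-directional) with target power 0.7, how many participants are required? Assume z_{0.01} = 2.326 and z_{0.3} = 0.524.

n = 11

For a one-sample test: n = ((z_{α/2} + z_β) / d)².
z_{α/2} + z_β = 2.326 + 0.524 = 2.850.
n = (2.850 / 0.88)² = 3.239² = 10.49.
Round up.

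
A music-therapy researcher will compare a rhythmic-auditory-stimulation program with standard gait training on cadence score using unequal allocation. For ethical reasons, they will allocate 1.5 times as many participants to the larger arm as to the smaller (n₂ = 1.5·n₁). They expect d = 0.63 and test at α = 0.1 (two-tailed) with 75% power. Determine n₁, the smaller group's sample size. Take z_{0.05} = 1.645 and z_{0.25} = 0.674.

n₁ = 23

With allocation ratio k = n₂/n₁ = 1.5, Var(x̄₁−x̄₂) = σ²(1/n₁ + 1/(k·n₁)) = σ²·(k+1)/(k·n₁).
So n₁ = (1 + 1/k)·((z_{α/2} + z_β)/d)² = 1.667 × (2.319/0.63)².
n₁ = 1.667 × 13.55 = 22.6.
Round up: n₁ = 23, giving n₂ = ⌈1.5 × 23⌉ = ⌈34.5⌉ = 35.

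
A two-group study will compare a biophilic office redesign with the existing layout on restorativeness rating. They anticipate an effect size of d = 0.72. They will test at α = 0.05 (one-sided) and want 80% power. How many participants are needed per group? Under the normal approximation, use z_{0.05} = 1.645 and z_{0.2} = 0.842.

n = 24 per group

For two independent groups with equal n: n = 2·((z_{α} + z_β) / d)².
z_{α} + z_β = 1.645 + 0.842 = 2.487.
n = 2 × (2.487 / 0.72)² = 2 × 3.454² = 2 × 11.93 = 23.9.
Round up to the next whole participant.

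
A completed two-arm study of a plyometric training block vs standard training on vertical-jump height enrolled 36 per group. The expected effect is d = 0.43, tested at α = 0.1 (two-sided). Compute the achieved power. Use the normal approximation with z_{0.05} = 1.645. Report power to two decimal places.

power ≈ 0.57

For two equal groups, power = Φ(d·√(n/2) − z_{α/2}).
d·√(n/2) = 0.43 × √(36/2) = 0.43 × 4.243 = 1.824.
z_β = 1.824 − 1.645 = 0.179.
Power = Φ(0.179) = 0.571.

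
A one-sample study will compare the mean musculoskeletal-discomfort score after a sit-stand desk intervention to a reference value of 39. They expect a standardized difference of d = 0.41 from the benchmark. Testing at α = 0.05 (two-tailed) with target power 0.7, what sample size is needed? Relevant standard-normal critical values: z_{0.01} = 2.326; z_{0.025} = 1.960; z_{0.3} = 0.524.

For a one-sample test: n = ((z_{α/2} + z_β) / d)².
z_{α/2} + z_β = 1.960 + 0.524 = 2.484.
n = (2.484 / 0.41)² = 6.059² = 36.71.
Round up.

n = 37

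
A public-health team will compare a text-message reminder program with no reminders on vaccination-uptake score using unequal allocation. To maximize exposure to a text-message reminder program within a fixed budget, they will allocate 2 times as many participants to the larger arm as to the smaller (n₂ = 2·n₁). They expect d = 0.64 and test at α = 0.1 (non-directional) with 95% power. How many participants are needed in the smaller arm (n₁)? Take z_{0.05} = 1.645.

With allocation ratio k = n₂/n₁ = 2, Var(x̄₁−x̄₂) = σ²(1/n₁ + 1/(k·n₁)) = σ²·(k+1)/(k·n₁).
So n₁ = (1 + 1/k)·((z_{α/2} + z_β)/d)² = 1.500 × (3.290/0.64)².
n₁ = 1.500 × 26.43 = 39.6.
Round up: n₁ = 40, giving n₂ = 2 × 40 = 80.

n₁ = 40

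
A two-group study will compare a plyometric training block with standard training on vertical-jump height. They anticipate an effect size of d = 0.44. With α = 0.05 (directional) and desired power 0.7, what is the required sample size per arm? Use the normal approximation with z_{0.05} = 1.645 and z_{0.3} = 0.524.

n = 49 per group

For two independent groups with equal n: n = 2·((z_{α} + z_β) / d)².
z_{α} + z_β = 1.645 + 0.524 = 2.169.
n = 2 × (2.169 / 0.44)² = 2 × 4.930² = 2 × 24.30 = 48.6.
Round up to the next whole participant.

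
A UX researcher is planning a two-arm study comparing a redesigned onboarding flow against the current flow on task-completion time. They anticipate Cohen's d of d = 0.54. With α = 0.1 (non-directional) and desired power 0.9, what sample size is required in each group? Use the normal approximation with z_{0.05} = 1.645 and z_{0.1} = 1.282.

For two independent groups with equal n: n = 2·((z_{α/2} + z_β) / d)².
z_{α/2} + z_β = 1.645 + 1.282 = 2.927.
n = 2 × (2.927 / 0.54)² = 2 × 5.420² = 2 × 29.38 = 58.8.
Round up to the next whole participant.

n = 59 per group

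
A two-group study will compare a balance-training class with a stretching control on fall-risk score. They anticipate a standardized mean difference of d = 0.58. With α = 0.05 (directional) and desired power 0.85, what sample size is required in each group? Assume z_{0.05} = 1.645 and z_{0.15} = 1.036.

n = 43 per group

For two independent groups with equal n: n = 2·((z_{α} + z_β) / d)².
z_{α} + z_β = 1.645 + 1.036 = 2.681.
n = 2 × (2.681 / 0.58)² = 2 × 4.622² = 2 × 21.37 = 42.7.
Round up to the next whole participant.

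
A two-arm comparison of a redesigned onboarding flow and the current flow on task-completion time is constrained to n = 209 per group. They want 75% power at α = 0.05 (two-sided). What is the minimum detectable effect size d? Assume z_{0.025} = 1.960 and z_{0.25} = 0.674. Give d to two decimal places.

For two independent groups of n = 209 each: d_min = (z_{α/2} + z_β)·√(2/n).
z-sum = 1.960 + 0.674 = 2.634.
d_min = 2.634 × √(2/209) = 2.634 × 0.0978 = 0.258.

d_min ≈ 0.26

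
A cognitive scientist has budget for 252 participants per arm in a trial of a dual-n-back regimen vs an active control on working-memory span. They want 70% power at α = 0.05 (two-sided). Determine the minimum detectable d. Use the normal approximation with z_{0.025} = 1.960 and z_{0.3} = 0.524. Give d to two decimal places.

For two independent groups of n = 252 each: d_min = (z_{α/2} + z_β)·√(2/n).
z-sum = 1.960 + 0.524 = 2.484.
d_min = 2.484 × √(2/252) = 2.484 × 0.0891 = 0.221.

d_min ≈ 0.22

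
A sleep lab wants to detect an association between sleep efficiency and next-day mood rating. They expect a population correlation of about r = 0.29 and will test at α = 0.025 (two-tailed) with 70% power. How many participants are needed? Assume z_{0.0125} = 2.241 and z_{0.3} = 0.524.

n = 89

Fisher's z: C = ½·ln((1+r)/(1−r)) = ½·ln(1.8169) = 0.2986.
n = ((z_{α/2} + z_β)/C)² + 3.
(2.241 + 0.524) / 0.2986 = 2.765 / 0.2986 = 9.260.
n = 9.260² + 3 = 85.75 + 3 = 88.7.
Round up.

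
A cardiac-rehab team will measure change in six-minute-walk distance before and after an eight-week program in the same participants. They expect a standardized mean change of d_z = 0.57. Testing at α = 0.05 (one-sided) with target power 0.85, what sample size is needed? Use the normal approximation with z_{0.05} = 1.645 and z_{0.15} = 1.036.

For a paired (one-sample on differences) test: n = ((z_{α} + z_β) / d)².
z_{α} + z_β = 1.645 + 1.036 = 2.681.
n = (2.681 / 0.57)² = 4.704² = 22.12.
Round up.

n = 23 pairs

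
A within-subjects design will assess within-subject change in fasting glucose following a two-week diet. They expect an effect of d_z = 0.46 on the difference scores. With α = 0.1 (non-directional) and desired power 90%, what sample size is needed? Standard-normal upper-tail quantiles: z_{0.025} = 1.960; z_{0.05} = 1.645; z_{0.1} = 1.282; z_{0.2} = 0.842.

For a paired (one-sample on differences) test: n = ((z_{α/2} + z_β) / d)².
z_{α/2} + z_β = 1.645 + 1.282 = 2.927.
n = (2.927 / 0.46)² = 6.363² = 40.49.
Round up.

n = 41 pairs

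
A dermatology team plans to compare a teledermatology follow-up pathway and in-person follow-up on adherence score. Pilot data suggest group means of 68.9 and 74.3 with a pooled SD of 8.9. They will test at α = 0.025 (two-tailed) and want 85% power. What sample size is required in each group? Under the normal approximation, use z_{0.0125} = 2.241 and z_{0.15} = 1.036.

n = 59 per group

Cohen's d = |M₁ − M₂| / SD_pooled = |68.9 − 74.3| / 8.9 = 5.4 / 8.9 = 0.607.
For two independent groups with equal n: n = 2·((z_{α/2} + z_β) / d)².
z_{α/2} + z_β = 2.241 + 1.036 = 3.277.
n = 2 × (3.277 / 0.607)² = 2 × 5.399² = 2 × 29.15 = 58.3.
Round up to the next whole participant.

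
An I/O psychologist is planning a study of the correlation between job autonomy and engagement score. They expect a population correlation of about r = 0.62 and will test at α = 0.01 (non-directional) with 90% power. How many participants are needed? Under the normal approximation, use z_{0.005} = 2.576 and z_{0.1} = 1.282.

Fisher's z: C = ½·ln((1+r)/(1−r)) = ½·ln(4.2632) = 0.7250.
n = ((z_{α/2} + z_β)/C)² + 3.
(2.576 + 1.282) / 0.7250 = 3.858 / 0.7250 = 5.321.
n = 5.321² + 3 = 28.32 + 3 = 31.3.
Round up.

n = 32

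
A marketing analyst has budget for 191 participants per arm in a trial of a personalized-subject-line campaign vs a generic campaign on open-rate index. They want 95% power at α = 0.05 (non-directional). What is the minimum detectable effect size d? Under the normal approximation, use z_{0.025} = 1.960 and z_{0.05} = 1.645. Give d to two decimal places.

d_min ≈ 0.37

For two independent groups of n = 191 each: d_min = (z_{α/2} + z_β)·√(2/n).
z-sum = 1.960 + 1.645 = 3.605.
d_min = 3.605 × √(2/191) = 3.605 × 0.1023 = 0.369.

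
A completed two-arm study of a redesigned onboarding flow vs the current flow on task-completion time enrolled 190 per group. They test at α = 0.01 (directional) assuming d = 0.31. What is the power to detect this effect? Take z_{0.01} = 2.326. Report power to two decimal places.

power ≈ 0.76

For two equal groups, power = Φ(d·√(n/2) − z_{α}).
d·√(n/2) = 0.31 × √(190/2) = 0.31 × 9.747 = 3.022.
z_β = 3.022 − 2.326 = 0.696.
Power = Φ(0.696) = 0.757.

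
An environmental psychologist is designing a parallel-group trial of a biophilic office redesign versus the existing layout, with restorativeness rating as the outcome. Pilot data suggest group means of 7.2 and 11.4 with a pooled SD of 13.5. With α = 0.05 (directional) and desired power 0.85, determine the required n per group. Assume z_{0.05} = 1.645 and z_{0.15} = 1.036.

Cohen's d = |M₁ − M₂| / SD_pooled = |7.2 − 11.4| / 13.5 = 4.2 / 13.5 = 0.311.
For two independent groups with equal n: n = 2·((z_{α} + z_β) / d)².
z_{α} + z_β = 1.645 + 1.036 = 2.681.
n = 2 × (2.681 / 0.311)² = 2 × 8.621² = 2 × 74.31 = 148.6.
Round up to the next whole participant.

n = 149 per group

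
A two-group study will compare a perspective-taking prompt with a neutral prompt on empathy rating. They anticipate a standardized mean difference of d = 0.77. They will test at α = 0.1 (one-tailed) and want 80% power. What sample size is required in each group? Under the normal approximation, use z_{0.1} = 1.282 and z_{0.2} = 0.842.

For two independent groups with equal n: n = 2·((z_{α} + z_β) / d)².
z_{α} + z_β = 1.282 + 0.842 = 2.124.
n = 2 × (2.124 / 0.77)² = 2 × 2.758² = 2 × 7.61 = 15.2.
Round up to the next whole participant.

n = 16 per group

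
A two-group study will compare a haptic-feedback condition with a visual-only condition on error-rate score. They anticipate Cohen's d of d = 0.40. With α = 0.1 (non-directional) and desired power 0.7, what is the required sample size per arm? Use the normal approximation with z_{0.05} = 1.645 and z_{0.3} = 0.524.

n = 59 per group

For two independent groups with equal n: n = 2·((z_{α/2} + z_β) / d)².
z_{α/2} + z_β = 1.645 + 0.524 = 2.169.
n = 2 × (2.169 / 0.40)² = 2 × 5.422² = 2 × 29.40 = 58.8.
Round up to the next whole participant.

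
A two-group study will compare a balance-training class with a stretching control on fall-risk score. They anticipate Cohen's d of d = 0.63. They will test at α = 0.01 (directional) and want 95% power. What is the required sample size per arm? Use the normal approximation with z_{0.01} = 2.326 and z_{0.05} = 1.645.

For two independent groups with equal n: n = 2·((z_{α} + z_β) / d)².
z_{α} + z_β = 2.326 + 1.645 = 3.971.
n = 2 × (3.971 / 0.63)² = 2 × 6.303² = 2 × 39.73 = 79.5.
Round up to the next whole participant.

n = 80 per group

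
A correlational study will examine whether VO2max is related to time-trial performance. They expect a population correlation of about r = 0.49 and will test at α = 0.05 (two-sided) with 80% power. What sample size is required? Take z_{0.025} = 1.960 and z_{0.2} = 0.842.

n = 31

Fisher's z: C = ½·ln((1+r)/(1−r)) = ½·ln(2.9216) = 0.5361.
n = ((z_{α/2} + z_β)/C)² + 3.
(1.960 + 0.842) / 0.5361 = 2.802 / 0.5361 = 5.227.
n = 5.227² + 3 = 27.32 + 3 = 30.3.
Round up.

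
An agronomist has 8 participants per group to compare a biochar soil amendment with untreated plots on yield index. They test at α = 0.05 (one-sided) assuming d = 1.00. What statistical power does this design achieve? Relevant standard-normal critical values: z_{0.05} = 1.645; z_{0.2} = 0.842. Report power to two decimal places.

power ≈ 0.64

For two equal groups, power = Φ(d·√(n/2) − z_{α}).
d·√(n/2) = 1.00 × √(8/2) = 1.00 × 2.000 = 2.000.
z_β = 2.000 − 1.645 = 0.355.
Power = Φ(0.355) = 0.639.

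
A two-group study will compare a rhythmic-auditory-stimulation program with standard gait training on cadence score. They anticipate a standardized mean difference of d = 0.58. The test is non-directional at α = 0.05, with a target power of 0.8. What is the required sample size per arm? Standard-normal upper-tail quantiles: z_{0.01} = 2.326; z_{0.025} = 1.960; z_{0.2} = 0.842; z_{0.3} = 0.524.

n = 47 per group

For two independent groups with equal n: n = 2·((z_{α/2} + z_β) / d)².
z_{α/2} + z_β = 1.960 + 0.842 = 2.802.
n = 2 × (2.802 / 0.58)² = 2 × 4.831² = 2 × 23.34 = 46.7.
Round up to the next whole participant.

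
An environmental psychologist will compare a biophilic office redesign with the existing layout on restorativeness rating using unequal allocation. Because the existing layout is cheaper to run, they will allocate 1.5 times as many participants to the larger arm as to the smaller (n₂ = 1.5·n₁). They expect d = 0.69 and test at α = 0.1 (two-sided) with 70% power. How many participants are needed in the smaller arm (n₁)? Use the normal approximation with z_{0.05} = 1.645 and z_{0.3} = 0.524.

n₁ = 17

With allocation ratio k = n₂/n₁ = 1.5, Var(x̄₁−x̄₂) = σ²(1/n₁ + 1/(k·n₁)) = σ²·(k+1)/(k·n₁).
So n₁ = (1 + 1/k)·((z_{α/2} + z_β)/d)² = 1.667 × (2.169/0.69)².
n₁ = 1.667 × 9.88 = 16.5.
Round up: n₁ = 17, giving n₂ = ⌈1.5 × 17⌉ = ⌈25.5⌉ = 26.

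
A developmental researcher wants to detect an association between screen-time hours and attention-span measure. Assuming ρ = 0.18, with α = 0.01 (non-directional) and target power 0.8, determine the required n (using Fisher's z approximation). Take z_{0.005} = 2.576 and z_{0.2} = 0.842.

n = 356

Fisher's z: C = ½·ln((1+r)/(1−r)) = ½·ln(1.4390) = 0.1820.
n = ((z_{α/2} + z_β)/C)² + 3.
(2.576 + 0.842) / 0.1820 = 3.418 / 0.1820 = 18.780.
n = 18.780² + 3 = 352.70 + 3 = 355.7.
Round up.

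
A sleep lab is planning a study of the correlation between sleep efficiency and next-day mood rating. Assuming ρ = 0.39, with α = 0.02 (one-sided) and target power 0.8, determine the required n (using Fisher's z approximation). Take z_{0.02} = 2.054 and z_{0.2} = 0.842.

n = 53

Fisher's z: C = ½·ln((1+r)/(1−r)) = ½·ln(2.2787) = 0.4118.
n = ((z_{α} + z_β)/C)² + 3.
(2.054 + 0.842) / 0.4118 = 2.896 / 0.4118 = 7.033.
n = 7.033² + 3 = 49.46 + 3 = 52.5.
Round up.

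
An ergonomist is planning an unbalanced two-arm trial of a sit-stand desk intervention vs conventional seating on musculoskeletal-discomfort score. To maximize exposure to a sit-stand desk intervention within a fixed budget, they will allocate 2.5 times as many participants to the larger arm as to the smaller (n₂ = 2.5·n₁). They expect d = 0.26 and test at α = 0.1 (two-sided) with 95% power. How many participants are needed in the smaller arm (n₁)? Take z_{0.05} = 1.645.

n₁ = 225

With allocation ratio k = n₂/n₁ = 2.5, Var(x̄₁−x̄₂) = σ²(1/n₁ + 1/(k·n₁)) = σ²·(k+1)/(k·n₁).
So n₁ = (1 + 1/k)·((z_{α/2} + z_β)/d)² = 1.400 × (3.290/0.26)².
n₁ = 1.400 × 160.12 = 224.2.
Round up: n₁ = 225, giving n₂ = ⌈2.5 × 225⌉ = ⌈562.5⌉ = 563.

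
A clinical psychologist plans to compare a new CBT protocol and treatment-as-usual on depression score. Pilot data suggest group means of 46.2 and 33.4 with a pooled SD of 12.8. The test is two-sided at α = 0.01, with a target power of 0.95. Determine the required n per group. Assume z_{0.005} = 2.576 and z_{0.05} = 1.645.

Cohen's d = |M₁ − M₂| / SD_pooled = |46.2 − 33.4| / 12.8 = 12.8 / 12.8 = 1.000.
For two independent groups with equal n: n = 2·((z_{α/2} + z_β) / d)².
z_{α/2} + z_β = 2.576 + 1.645 = 4.221.
n = 2 × (4.221 / 1.000)² = 2 × 4.221² = 2 × 17.82 = 35.6.
Round up to the next whole participant.

n = 36 per group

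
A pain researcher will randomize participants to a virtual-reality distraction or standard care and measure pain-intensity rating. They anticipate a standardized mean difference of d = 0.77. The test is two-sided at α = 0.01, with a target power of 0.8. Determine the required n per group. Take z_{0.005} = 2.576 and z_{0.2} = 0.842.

n = 40 per group

For two independent groups with equal n: n = 2·((z_{α/2} + z_β) / d)².
z_{α/2} + z_β = 2.576 + 0.842 = 3.418.
n = 2 × (3.418 / 0.77)² = 2 × 4.439² = 2 × 19.70 = 39.4.
Round up to the next whole participant.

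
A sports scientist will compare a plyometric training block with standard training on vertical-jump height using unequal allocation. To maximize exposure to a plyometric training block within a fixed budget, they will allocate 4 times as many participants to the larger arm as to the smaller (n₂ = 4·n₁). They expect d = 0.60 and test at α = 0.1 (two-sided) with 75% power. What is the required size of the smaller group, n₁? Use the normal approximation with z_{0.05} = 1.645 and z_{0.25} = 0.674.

With allocation ratio k = n₂/n₁ = 4, Var(x̄₁−x̄₂) = σ²(1/n₁ + 1/(k·n₁)) = σ²·(k+1)/(k·n₁).
So n₁ = (1 + 1/k)·((z_{α/2} + z_β)/d)² = 1.250 × (2.319/0.60)².
n₁ = 1.250 × 14.94 = 18.7.
Round up: n₁ = 19, giving n₂ = 4 × 19 = 76.

n₁ = 19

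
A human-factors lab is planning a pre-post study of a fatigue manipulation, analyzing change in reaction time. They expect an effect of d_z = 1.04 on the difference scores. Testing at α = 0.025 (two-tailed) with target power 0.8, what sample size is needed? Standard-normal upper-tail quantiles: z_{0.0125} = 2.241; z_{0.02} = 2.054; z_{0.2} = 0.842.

n = 9 pairs

For a paired (one-sample on differences) test: n = ((z_{α/2} + z_β) / d)².
z_{α/2} + z_β = 2.241 + 0.842 = 3.083.
n = (3.083 / 1.04)² = 2.964² = 8.79.
Round up.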